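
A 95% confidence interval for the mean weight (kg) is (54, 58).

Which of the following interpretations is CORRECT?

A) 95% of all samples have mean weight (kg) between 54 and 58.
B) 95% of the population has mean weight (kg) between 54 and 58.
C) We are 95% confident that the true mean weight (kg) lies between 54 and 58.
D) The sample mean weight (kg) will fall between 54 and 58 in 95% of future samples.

A confidence interval represents our confidence in the procedure, not a probability statement about the parameter.

Key concept: If we repeated this sampling process many times and computed a 95% CI each time, about 95% of those intervals would contain the true population parameter.

For this specific interval (54, 58):
- Midpoint (point estimate): 56
- Margin of error: 2

The correct interpretation is the one stating confidence that the true parameter lies in the interval — option C.

C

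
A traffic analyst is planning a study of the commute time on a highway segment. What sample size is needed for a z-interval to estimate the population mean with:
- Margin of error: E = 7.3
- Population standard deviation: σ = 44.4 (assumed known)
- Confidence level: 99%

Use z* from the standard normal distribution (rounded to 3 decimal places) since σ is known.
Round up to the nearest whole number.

Using z* since population σ is known (z-interval formula).

For 99% confidence, z* = 2.576 (from standard normal table)

Sample size formula for z-interval: n = (z*σ/E)²

n = (2.576 × 44.4 / 7.3)²
  = (15.667726)²
  = 245.4776

Round up to the nearest whole number: n = 246

246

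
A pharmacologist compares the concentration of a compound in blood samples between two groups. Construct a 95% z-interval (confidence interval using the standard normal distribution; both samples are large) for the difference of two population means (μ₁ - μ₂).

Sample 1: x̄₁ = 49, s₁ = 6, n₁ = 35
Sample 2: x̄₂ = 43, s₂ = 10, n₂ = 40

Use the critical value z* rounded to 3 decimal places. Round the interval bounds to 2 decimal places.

Both samples are large (n₁ = 35 ≥ 30, n₂ = 40 ≥ 30), so a z-interval for the difference of means applies.

Point estimate: x̄₁ - x̄₂ = 49 - 43 = 6

Standard error: SE = √(s₁²/n₁ + s₂²/n₂)
= √(6²/35 + 10²/40)
= √(1.028571 + 2.500000)
= 1.878449

For 95% confidence, z* = 1.96 (from standard normal table)
Margin of error: E = z* × SE = 1.96 × 1.878449 = 3.6818

Z-interval: (x̄₁ - x̄₂) ± E = 6 ± 3.6818 = (2.3182, 9.6818)

Rounded to 2 decimal places:

(2.32, 9.68)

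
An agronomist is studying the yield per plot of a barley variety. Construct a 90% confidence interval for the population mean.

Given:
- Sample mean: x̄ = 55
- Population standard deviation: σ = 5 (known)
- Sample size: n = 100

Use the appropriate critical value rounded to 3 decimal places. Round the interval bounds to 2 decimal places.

The population standard deviation σ is known, so use a z-interval (standard normal critical value).

For 90% confidence, z* = 1.645 (from standard normal table)

Standard error: SE = σ/√n = 5/√100 = 0.500000

Margin of error: E = z* × SE = 1.645 × 0.500000 = 0.8225

Z-interval: x̄ ± E = 55 ± 0.8225 = (54.1775, 55.8225)

Rounded to 2 decimal places:

(54.18, 55.82)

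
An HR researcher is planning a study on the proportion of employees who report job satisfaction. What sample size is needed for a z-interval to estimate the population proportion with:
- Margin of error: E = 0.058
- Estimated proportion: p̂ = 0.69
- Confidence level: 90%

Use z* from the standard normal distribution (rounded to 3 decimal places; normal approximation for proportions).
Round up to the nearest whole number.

Using z* for proportion z-interval (normal approximation).

For 90% confidence, z* = 1.645 (from standard normal table)

Sample size formula for proportion z-interval: n = z*²p̂(1-p̂)/E²

n = 1.645² × 0.69 × 0.31 / 0.058²
  = 2.706025 × 0.2139 / 0.003364
  = 172.0626

Round up to the nearest whole number: n = 173

173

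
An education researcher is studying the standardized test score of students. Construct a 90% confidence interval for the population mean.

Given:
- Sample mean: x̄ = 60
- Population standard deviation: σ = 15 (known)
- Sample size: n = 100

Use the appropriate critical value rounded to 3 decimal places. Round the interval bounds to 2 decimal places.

The population standard deviation σ is known, so use a z-interval (standard normal critical value).

For 90% confidence, z* = 1.645 (from standard normal table)

Standard error: SE = σ/√n = 15/√100 = 1.500000

Margin of error: E = z* × SE = 1.645 × 1.500000 = 2.4675

Z-interval: x̄ ± E = 60 ± 2.4675 = (57.5325, 62.4675)

Rounded to 2 decimal places:

(57.53, 62.47)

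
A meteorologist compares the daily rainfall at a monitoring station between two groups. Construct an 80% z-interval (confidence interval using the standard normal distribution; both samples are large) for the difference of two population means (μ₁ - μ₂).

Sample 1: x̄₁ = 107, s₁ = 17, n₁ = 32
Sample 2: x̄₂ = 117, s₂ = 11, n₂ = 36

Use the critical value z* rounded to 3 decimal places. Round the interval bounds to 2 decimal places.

Both samples are large (n₁ = 32 ≥ 30, n₂ = 36 ≥ 30), so a z-interval for the difference of means applies.

Point estimate: x̄₁ - x̄₂ = 107 - 117 = -10

Standard error: SE = √(s₁²/n₁ + s₂²/n₂)
= √(17²/32 + 11²/36)
= √(9.031250 + 3.361111)
= 3.520279

For 80% confidence, z* = 1.282 (from standard normal table)
Margin of error: E = z* × SE = 1.282 × 3.520279 = 4.5130

Z-interval: (x̄₁ - x̄₂) ± E = -10 ± 4.5130 = (-14.5130, -5.4870)

Rounded to 2 decimal places:

(-14.51, -5.49)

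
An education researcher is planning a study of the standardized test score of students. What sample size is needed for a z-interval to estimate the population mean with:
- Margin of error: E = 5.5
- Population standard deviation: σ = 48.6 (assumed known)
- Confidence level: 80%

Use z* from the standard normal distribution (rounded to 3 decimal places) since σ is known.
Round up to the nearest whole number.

Using z* since population σ is known (z-interval formula).

For 80% confidence, z* = 1.282 (from standard normal table)

Sample size formula for z-interval: n = (z*σ/E)²

n = (1.282 × 48.6 / 5.5)²
  = (11.328218)²
  = 128.3285

Round up to the nearest whole number: n = 129

129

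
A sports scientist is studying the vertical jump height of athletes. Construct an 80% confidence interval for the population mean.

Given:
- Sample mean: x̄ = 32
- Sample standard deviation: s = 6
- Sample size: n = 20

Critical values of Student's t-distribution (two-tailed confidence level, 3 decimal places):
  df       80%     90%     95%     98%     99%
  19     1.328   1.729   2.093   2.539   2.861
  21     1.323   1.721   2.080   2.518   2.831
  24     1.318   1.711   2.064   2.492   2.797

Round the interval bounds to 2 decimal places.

The population standard deviation σ is unknown (only the sample standard deviation s is given), so use a t-interval with df = n - 1 = 20 - 1 = 19.

For 80% confidence with df = 19, t* = 1.328 (from t-table)

Standard error: SE = s/√n = 6/√20 = 1.341641

Margin of error: E = t* × SE = 1.328 × 1.341641 = 1.7817

T-interval: x̄ ± E = 32 ± 1.7817 = (30.2183, 33.7817)

Rounded to 2 decimal places:

(30.22, 33.78)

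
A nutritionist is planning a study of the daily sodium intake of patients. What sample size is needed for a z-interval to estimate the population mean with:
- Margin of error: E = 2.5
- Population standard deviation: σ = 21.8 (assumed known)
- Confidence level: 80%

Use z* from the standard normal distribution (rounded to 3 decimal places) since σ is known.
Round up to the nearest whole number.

Using z* since population σ is known (z-interval formula).

For 80% confidence, z* = 1.282 (from standard normal table)

Sample size formula for z-interval: n = (z*σ/E)²

n = (1.282 × 21.8 / 2.5)²
  = (11.179040)²
  = 124.9709

Round up to the nearest whole number: n = 125

125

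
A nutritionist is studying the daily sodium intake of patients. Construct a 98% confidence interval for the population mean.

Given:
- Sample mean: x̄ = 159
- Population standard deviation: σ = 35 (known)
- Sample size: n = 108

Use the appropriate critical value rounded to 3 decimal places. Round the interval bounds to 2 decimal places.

The population standard deviation σ is known, so use a z-interval (standard normal critical value).

For 98% confidence, z* = 2.326 (from standard normal table)

Standard error: SE = σ/√n = 35/√108 = 3.367877

Margin of error: E = z* × SE = 2.326 × 3.367877 = 7.8337

Z-interval: x̄ ± E = 159 ± 7.8337 = (151.1663, 166.8337)

Rounded to 2 decimal places:

(151.17, 166.83)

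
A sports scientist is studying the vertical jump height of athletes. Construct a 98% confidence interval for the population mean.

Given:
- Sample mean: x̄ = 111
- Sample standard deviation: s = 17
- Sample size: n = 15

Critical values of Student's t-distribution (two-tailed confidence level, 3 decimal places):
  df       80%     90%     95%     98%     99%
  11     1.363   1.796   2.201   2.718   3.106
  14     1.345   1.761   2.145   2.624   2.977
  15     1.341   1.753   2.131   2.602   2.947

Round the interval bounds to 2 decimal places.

The population standard deviation σ is unknown (only the sample standard deviation s is given), so use a t-interval with df = n - 1 = 15 - 1 = 14.

For 98% confidence with df = 14, t* = 2.624 (from t-table)

Standard error: SE = s/√n = 17/√15 = 4.389381

Margin of error: E = t* × SE = 2.624 × 4.389381 = 11.5177

T-interval: x̄ ± E = 111 ± 11.5177 = (99.4823, 122.5177)

Rounded to 2 decimal places:

(99.48, 122.52)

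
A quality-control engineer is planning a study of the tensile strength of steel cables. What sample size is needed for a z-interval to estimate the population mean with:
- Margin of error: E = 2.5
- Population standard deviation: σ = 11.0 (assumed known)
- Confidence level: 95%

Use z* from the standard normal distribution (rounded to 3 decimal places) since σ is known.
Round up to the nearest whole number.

Using z* since population σ is known (z-interval formula).

For 95% confidence, z* = 1.96 (from standard normal table)

Sample size formula for z-interval: n = (z*σ/E)²

n = (1.96 × 11.0 / 2.5)²
  = (8.624000)²
  = 74.3734

Round up to the nearest whole number: n = 75

75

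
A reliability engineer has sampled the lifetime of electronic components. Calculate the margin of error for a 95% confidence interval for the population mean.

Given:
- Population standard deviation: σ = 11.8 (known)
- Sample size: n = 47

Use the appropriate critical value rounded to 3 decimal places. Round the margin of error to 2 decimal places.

The population standard deviation σ is known, so use the z-interval margin of error formula.

For 95% confidence, z* = 1.96 (from standard normal table)

Margin of error formula for z-interval: E = z* × σ/√n

E = 1.96 × 11.8/√47
  = 1.96 × 1.721207
  = 3.3736

Rounded to 2 decimal places:

3.37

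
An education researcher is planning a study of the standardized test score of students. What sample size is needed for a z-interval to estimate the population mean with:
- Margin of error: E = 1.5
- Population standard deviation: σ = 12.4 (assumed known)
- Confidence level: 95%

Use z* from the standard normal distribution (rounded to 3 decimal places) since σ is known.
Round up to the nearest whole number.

Using z* since population σ is known (z-interval formula).

For 95% confidence, z* = 1.96 (from standard normal table)

Sample size formula for z-interval: n = (z*σ/E)²

n = (1.96 × 12.4 / 1.5)²
  = (16.202667)²
  = 262.5264

Round up to the nearest whole number: n = 263

263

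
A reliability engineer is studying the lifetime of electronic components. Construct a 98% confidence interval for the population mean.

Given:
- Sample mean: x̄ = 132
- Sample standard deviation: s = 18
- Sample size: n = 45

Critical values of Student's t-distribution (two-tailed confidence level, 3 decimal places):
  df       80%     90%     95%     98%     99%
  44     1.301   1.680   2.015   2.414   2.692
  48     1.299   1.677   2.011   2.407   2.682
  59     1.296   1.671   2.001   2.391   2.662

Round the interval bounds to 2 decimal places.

The population standard deviation σ is unknown (only the sample standard deviation s is given), so use a t-interval with df = n - 1 = 45 - 1 = 44.

For 98% confidence with df = 44, t* = 2.414 (from t-table)

Standard error: SE = s/√n = 18/√45 = 2.683282

Margin of error: E = t* × SE = 2.414 × 2.683282 = 6.4774

T-interval: x̄ ± E = 132 ± 6.4774 = (125.5226, 138.4774)

Rounded to 2 decimal places:

(125.52, 138.48)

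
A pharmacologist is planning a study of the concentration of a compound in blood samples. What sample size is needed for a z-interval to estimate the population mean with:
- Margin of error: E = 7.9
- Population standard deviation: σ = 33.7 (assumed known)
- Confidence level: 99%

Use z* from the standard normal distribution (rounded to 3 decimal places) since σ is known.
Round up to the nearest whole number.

Using z* since population σ is known (z-interval formula).

For 99% confidence, z* = 2.576 (from standard normal table)

Sample size formula for z-interval: n = (z*σ/E)²

n = (2.576 × 33.7 / 7.9)²
  = (10.988759)²
  = 120.7528

Round up to the nearest whole number: n = 121

121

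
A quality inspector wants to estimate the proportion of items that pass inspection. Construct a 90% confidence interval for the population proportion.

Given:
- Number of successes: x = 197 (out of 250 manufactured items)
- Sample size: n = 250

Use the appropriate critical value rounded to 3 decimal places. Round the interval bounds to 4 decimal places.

Sample proportion: p̂ = 197/250 = 0.788000

Check conditions for normal approximation:
  np̂ = 197 ≥ 10 ✓
  n(1-p̂) = 53 ≥ 10 ✓

The sample is large enough, so use a z-interval (normal approximation) for the proportion.

For 90% confidence, z* = 1.645 (from standard normal table)

Standard error: SE = √(p̂(1-p̂)/n) = √(0.788000×0.212000/250) = 0.02585003

Margin of error: E = z* × SE = 1.645 × 0.02585003 = 0.042523

Z-interval: p̂ ± E = 0.788000 ± 0.042523 = (0.745477, 0.830523)

Rounded to 4 decimal places:

(0.7455, 0.8305)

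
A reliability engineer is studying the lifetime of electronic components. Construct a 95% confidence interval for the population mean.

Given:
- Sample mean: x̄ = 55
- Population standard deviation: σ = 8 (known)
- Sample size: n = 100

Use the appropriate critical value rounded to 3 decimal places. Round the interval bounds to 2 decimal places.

The population standard deviation σ is known, so use a z-interval (standard normal critical value).

For 95% confidence, z* = 1.96 (from standard normal table)

Standard error: SE = σ/√n = 8/√100 = 0.800000

Margin of error: E = z* × SE = 1.96 × 0.800000 = 1.5680

Z-interval: x̄ ± E = 55 ± 1.5680 = (53.4320, 56.5680)

Rounded to 2 decimal places:

(53.43, 56.57)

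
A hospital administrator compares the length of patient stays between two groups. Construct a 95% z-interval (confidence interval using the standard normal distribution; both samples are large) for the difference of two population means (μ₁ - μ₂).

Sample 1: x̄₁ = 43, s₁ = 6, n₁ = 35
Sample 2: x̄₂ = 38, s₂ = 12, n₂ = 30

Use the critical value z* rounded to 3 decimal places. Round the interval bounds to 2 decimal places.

Both samples are large (n₁ = 35 ≥ 30, n₂ = 30 ≥ 30), so a z-interval for the difference of means applies.

Point estimate: x̄₁ - x̄₂ = 43 - 38 = 5

Standard error: SE = √(s₁²/n₁ + s₂²/n₂)
= √(6²/35 + 12²/30)
= √(1.028571 + 4.800000)
= 2.414243

For 95% confidence, z* = 1.96 (from standard normal table)
Margin of error: E = z* × SE = 1.96 × 2.414243 = 4.7319

Z-interval: (x̄₁ - x̄₂) ± E = 5 ± 4.7319 = (0.2681, 9.7319)

Rounded to 2 decimal places:

(0.27, 9.73)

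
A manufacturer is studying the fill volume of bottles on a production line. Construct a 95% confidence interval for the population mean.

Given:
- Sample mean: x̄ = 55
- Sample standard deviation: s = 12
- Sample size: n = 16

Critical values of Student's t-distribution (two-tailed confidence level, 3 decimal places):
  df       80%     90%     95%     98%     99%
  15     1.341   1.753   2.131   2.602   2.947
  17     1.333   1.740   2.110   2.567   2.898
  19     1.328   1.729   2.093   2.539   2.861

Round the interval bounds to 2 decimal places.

The population standard deviation σ is unknown (only the sample standard deviation s is given), so use a t-interval with df = n - 1 = 16 - 1 = 15.

For 95% confidence with df = 15, t* = 2.131 (from t-table)

Standard error: SE = s/√n = 12/√16 = 3.000000

Margin of error: E = t* × SE = 2.131 × 3.000000 = 6.3930

T-interval: x̄ ± E = 55 ± 6.3930 = (48.6070, 61.3930)

Rounded to 2 decimal places:

(48.61, 61.39)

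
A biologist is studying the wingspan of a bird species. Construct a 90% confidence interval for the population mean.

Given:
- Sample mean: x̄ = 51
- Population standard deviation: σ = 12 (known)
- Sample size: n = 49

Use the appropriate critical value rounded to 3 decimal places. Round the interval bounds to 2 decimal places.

The population standard deviation σ is known, so use a z-interval (standard normal critical value).

For 90% confidence, z* = 1.645 (from standard normal table)

Standard error: SE = σ/√n = 12/√49 = 1.714286

Margin of error: E = z* × SE = 1.645 × 1.714286 = 2.8200

Z-interval: x̄ ± E = 51 ± 2.8200 = (48.1800, 53.8200)

Rounded to 2 decimal places:

(48.18, 53.82)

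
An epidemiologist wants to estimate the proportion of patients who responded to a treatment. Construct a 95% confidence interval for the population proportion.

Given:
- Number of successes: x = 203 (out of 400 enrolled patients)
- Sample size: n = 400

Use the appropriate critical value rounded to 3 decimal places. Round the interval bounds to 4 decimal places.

Sample proportion: p̂ = 203/400 = 0.507500

Check conditions for normal approximation:
  np̂ = 203 ≥ 10 ✓
  n(1-p̂) = 197 ≥ 10 ✓

The sample is large enough, so use a z-interval (normal approximation) for the proportion.

For 95% confidence, z* = 1.96 (from standard normal table)

Standard error: SE = √(p̂(1-p̂)/n) = √(0.507500×0.492500/400) = 0.02499719

Margin of error: E = z* × SE = 1.96 × 0.02499719 = 0.048994

Z-interval: p̂ ± E = 0.507500 ± 0.048994 = (0.458506, 0.556494)

Rounded to 4 decimal places:

(0.4585, 0.5565)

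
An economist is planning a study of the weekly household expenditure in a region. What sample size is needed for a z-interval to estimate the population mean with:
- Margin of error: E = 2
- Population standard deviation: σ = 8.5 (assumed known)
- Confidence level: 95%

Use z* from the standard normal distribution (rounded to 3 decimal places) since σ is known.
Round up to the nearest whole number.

Using z* since population σ is known (z-interval formula).

For 95% confidence, z* = 1.96 (from standard normal table)

Sample size formula for z-interval: n = (z*σ/E)²

n = (1.96 × 8.5 / 2)²
  = (8.330000)²
  = 69.3889

Round up to the nearest whole number: n = 70

70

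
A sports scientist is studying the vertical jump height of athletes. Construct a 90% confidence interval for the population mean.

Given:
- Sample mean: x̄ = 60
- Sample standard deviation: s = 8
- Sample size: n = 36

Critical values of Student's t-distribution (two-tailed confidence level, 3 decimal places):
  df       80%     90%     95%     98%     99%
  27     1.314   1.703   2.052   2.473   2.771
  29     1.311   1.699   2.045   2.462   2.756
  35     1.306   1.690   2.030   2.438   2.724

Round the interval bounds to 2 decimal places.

The population standard deviation σ is unknown (only the sample standard deviation s is given), so use a t-interval with df = n - 1 = 36 - 1 = 35.

For 90% confidence with df = 35, t* = 1.690 (from t-table)

Standard error: SE = s/√n = 8/√36 = 1.333333

Margin of error: E = t* × SE = 1.690 × 1.333333 = 2.2533

T-interval: x̄ ± E = 60 ± 2.2533 = (57.7467, 62.2533)

Rounded to 2 decimal places:

(57.75, 62.25)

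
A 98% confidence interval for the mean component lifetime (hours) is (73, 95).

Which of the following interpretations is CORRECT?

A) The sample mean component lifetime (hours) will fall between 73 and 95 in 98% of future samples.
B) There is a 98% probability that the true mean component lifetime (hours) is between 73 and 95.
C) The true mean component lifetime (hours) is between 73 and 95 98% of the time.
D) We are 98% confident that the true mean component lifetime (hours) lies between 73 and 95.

A confidence interval represents our confidence in the procedure, not a probability statement about the parameter.

Key concept: If we repeated this sampling process many times and computed a 98% CI each time, about 98% of those intervals would contain the true population parameter.

For this specific interval (73, 95):
- Midpoint (point estimate): 84
- Margin of error: 11

The correct interpretation is the one stating confidence that the true parameter lies in the interval — option D.

D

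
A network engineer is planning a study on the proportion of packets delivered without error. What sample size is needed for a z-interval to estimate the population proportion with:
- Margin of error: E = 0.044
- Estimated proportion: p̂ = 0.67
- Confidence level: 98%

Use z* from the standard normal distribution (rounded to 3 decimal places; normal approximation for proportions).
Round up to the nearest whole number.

Using z* for proportion z-interval (normal approximation).

For 98% confidence, z* = 2.326 (from standard normal table)

Sample size formula for proportion z-interval: n = z*²p̂(1-p̂)/E²

n = 2.326² × 0.67 × 0.33 / 0.044²
  = 5.410276 × 0.2211 / 0.001936
  = 617.8781

Round up to the nearest whole number: n = 618

618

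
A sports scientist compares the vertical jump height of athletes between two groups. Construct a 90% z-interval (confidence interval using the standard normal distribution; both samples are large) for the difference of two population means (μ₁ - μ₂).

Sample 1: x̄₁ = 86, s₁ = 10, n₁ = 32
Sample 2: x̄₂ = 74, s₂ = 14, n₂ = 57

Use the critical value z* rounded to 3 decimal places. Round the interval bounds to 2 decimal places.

Both samples are large (n₁ = 32 ≥ 30, n₂ = 57 ≥ 30), so a z-interval for the difference of means applies.

Point estimate: x̄₁ - x̄₂ = 86 - 74 = 12

Standard error: SE = √(s₁²/n₁ + s₂²/n₂)
= √(10²/32 + 14²/57)
= √(3.125000 + 3.438596)
= 2.561952

For 90% confidence, z* = 1.645 (from standard normal table)
Margin of error: E = z* × SE = 1.645 × 2.561952 = 4.2144

Z-interval: (x̄₁ - x̄₂) ± E = 12 ± 4.2144 = (7.7856, 16.2144)

Rounded to 2 decimal places:

(7.79, 16.21)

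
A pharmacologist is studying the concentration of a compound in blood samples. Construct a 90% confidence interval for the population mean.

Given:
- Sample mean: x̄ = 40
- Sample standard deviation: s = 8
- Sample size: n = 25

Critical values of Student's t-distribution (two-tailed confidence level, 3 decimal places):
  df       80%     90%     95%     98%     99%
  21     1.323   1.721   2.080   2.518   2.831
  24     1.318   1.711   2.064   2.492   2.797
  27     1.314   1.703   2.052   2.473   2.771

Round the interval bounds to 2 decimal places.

The population standard deviation σ is unknown (only the sample standard deviation s is given), so use a t-interval with df = n - 1 = 25 - 1 = 24.

For 90% confidence with df = 24, t* = 1.711 (from t-table)

Standard error: SE = s/√n = 8/√25 = 1.600000

Margin of error: E = t* × SE = 1.711 × 1.600000 = 2.7376

T-interval: x̄ ± E = 40 ± 2.7376 = (37.2624, 42.7376)

Rounded to 2 decimal places:

(37.26, 42.74)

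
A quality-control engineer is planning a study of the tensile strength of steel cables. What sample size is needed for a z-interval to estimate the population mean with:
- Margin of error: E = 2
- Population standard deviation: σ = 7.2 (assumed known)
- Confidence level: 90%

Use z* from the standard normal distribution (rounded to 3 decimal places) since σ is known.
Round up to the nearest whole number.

Using z* since population σ is known (z-interval formula).

For 90% confidence, z* = 1.645 (from standard normal table)

Sample size formula for z-interval: n = (z*σ/E)²

n = (1.645 × 7.2 / 2)²
  = (5.922000)²
  = 35.0701

Round up to the nearest whole number: n = 36

36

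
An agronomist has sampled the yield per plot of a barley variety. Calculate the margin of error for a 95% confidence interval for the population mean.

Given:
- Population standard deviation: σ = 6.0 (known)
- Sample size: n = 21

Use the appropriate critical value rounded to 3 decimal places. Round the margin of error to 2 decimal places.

The population standard deviation σ is known, so use the z-interval margin of error formula.

For 95% confidence, z* = 1.96 (from standard normal table)

Margin of error formula for z-interval: E = z* × σ/√n

E = 1.96 × 6.0/√21
  = 1.96 × 1.309307
  = 2.5662

Rounded to 2 decimal places:

2.57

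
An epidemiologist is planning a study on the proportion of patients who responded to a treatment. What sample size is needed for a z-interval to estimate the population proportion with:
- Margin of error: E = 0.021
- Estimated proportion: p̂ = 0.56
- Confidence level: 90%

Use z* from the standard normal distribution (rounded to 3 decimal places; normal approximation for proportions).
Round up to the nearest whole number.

Using z* for proportion z-interval (normal approximation).

For 90% confidence, z* = 1.645 (from standard normal table)

Sample size formula for proportion z-interval: n = z*²p̂(1-p̂)/E²

n = 1.645² × 0.56 × 0.44 / 0.021²
  = 2.706025 × 0.2464 / 0.000441
  = 1511.9378

Round up to the nearest whole number: n = 1512

1512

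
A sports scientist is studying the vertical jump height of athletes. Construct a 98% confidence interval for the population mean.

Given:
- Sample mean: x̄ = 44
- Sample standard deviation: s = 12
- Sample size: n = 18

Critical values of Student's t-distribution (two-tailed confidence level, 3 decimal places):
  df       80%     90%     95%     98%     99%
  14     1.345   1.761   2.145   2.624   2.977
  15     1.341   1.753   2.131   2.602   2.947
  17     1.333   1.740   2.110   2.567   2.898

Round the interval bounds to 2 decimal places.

The population standard deviation σ is unknown (only the sample standard deviation s is given), so use a t-interval with df = n - 1 = 18 - 1 = 17.

For 98% confidence with df = 17, t* = 2.567 (from t-table)

Standard error: SE = s/√n = 12/√18 = 2.828427

Margin of error: E = t* × SE = 2.567 × 2.828427 = 7.2606

T-interval: x̄ ± E = 44 ± 7.2606 = (36.7394, 51.2606)

Rounded to 2 decimal places:

(36.74, 51.26)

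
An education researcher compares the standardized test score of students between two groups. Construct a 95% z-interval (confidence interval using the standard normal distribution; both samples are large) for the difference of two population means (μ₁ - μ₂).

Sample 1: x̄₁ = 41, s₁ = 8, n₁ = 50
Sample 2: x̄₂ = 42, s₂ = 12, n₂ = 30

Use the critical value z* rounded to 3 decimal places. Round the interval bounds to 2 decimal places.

Both samples are large (n₁ = 50 ≥ 30, n₂ = 30 ≥ 30), so a z-interval for the difference of means applies.

Point estimate: x̄₁ - x̄₂ = 41 - 42 = -1

Standard error: SE = √(s₁²/n₁ + s₂²/n₂)
= √(8²/50 + 12²/30)
= √(1.280000 + 4.800000)
= 2.465766

For 95% confidence, z* = 1.96 (from standard normal table)
Margin of error: E = z* × SE = 1.96 × 2.465766 = 4.8329

Z-interval: (x̄₁ - x̄₂) ± E = -1 ± 4.8329 = (-5.8329, 3.8329)

Rounded to 2 decimal places:

(-5.83, 3.83)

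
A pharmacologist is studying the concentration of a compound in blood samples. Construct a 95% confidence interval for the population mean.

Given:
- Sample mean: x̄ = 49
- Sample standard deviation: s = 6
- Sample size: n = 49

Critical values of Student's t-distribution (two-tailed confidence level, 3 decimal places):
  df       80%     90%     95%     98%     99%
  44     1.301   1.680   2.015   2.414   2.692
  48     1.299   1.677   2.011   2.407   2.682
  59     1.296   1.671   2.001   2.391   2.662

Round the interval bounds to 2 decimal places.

The population standard deviation σ is unknown (only the sample standard deviation s is given), so use a t-interval with df = n - 1 = 49 - 1 = 48.

For 95% confidence with df = 48, t* = 2.011 (from t-table)

Standard error: SE = s/√n = 6/√49 = 0.857143

Margin of error: E = t* × SE = 2.011 × 0.857143 = 1.7237

T-interval: x̄ ± E = 49 ± 1.7237 = (47.2763, 50.7237)

Rounded to 2 decimal places:

(47.28, 50.72)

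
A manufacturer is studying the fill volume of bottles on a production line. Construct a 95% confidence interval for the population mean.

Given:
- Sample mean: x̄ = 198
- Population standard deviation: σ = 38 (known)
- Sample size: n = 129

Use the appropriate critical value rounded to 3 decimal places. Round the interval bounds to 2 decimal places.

The population standard deviation σ is known, so use a z-interval (standard normal critical value).

For 95% confidence, z* = 1.96 (from standard normal table)

Standard error: SE = σ/√n = 38/√129 = 3.345713

Margin of error: E = z* × SE = 1.96 × 3.345713 = 6.5576

Z-interval: x̄ ± E = 198 ± 6.5576 = (191.4424, 204.5576)

Rounded to 2 decimal places:

(191.44, 204.56)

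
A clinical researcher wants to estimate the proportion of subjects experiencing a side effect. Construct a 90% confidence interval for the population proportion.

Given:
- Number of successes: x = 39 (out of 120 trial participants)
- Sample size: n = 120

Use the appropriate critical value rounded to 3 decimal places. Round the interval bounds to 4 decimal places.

Sample proportion: p̂ = 39/120 = 0.325000

Check conditions for normal approximation:
  np̂ = 39 ≥ 10 ✓
  n(1-p̂) = 81 ≥ 10 ✓

The sample is large enough, so use a z-interval (normal approximation) for the proportion.

For 90% confidence, z* = 1.645 (from standard normal table)

Standard error: SE = √(p̂(1-p̂)/n) = √(0.325000×0.675000/120) = 0.04275658

Margin of error: E = z* × SE = 1.645 × 0.04275658 = 0.070335

Z-interval: p̂ ± E = 0.325000 ± 0.070335 = (0.254665, 0.395335)

Rounded to 4 decimal places:

(0.2547, 0.3953)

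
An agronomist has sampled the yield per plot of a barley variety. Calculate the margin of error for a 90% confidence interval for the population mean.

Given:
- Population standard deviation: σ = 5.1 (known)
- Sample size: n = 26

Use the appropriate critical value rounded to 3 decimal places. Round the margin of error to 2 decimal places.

The population standard deviation σ is known, so use the z-interval margin of error formula.

For 90% confidence, z* = 1.645 (from standard normal table)

Margin of error formula for z-interval: E = z* × σ/√n

E = 1.645 × 5.1/√26
  = 1.645 × 1.000192
  = 1.6453

Rounded to 2 decimal places:

1.65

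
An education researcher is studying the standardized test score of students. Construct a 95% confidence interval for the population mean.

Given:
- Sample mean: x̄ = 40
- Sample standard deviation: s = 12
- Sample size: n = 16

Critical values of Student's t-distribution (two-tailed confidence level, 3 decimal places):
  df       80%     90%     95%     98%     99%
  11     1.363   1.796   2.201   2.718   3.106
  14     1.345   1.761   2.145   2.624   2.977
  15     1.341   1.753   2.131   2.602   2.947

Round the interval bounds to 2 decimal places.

The population standard deviation σ is unknown (only the sample standard deviation s is given), so use a t-interval with df = n - 1 = 16 - 1 = 15.

For 95% confidence with df = 15, t* = 2.131 (from t-table)

Standard error: SE = s/√n = 12/√16 = 3.000000

Margin of error: E = t* × SE = 2.131 × 3.000000 = 6.3930

T-interval: x̄ ± E = 40 ± 6.3930 = (33.6070, 46.3930)

Rounded to 2 decimal places:

(33.61, 46.39)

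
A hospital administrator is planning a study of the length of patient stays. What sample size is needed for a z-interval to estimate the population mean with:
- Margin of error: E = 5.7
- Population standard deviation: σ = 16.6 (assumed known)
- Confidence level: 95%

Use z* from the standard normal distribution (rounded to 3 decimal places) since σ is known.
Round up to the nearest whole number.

Using z* since population σ is known (z-interval formula).

For 95% confidence, z* = 1.96 (from standard normal table)

Sample size formula for z-interval: n = (z*σ/E)²

n = (1.96 × 16.6 / 5.7)²
  = (5.708070)²
  = 32.5821

Round up to the nearest whole number: n = 33

33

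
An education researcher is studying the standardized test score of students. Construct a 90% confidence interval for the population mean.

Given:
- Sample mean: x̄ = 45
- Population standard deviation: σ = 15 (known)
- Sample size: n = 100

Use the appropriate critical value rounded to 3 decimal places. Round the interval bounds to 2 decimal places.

The population standard deviation σ is known, so use a z-interval (standard normal critical value).

For 90% confidence, z* = 1.645 (from standard normal table)

Standard error: SE = σ/√n = 15/√100 = 1.500000

Margin of error: E = z* × SE = 1.645 × 1.500000 = 2.4675

Z-interval: x̄ ± E = 45 ± 2.4675 = (42.5325, 47.4675)

Rounded to 2 decimal places:

(42.53, 47.47)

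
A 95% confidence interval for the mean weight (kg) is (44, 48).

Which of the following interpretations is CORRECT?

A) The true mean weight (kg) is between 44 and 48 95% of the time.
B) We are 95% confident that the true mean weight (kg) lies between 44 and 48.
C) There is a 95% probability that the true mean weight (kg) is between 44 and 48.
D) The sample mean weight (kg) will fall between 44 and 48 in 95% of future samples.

A confidence interval represents our confidence in the procedure, not a probability statement about the parameter.

Key concept: If we repeated this sampling process many times and computed a 95% CI each time, about 95% of those intervals would contain the true population parameter.

For this specific interval (44, 48):
- Midpoint (point estimate): 46
- Margin of error: 2

The correct interpretation is the one stating confidence that the true parameter lies in the interval — option B.

B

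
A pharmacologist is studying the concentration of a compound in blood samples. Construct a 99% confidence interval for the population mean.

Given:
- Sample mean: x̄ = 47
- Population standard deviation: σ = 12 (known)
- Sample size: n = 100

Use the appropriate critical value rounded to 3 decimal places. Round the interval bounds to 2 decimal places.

The population standard deviation σ is known, so use a z-interval (standard normal critical value).

For 99% confidence, z* = 2.576 (from standard normal table)

Standard error: SE = σ/√n = 12/√100 = 1.200000

Margin of error: E = z* × SE = 2.576 × 1.200000 = 3.0912

Z-interval: x̄ ± E = 47 ± 3.0912 = (43.9088, 50.0912)

Rounded to 2 decimal places:

(43.91, 50.09)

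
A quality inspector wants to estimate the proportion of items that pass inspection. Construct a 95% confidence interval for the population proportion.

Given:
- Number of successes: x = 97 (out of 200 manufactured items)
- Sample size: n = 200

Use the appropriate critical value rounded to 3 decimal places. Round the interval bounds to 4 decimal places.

Sample proportion: p̂ = 97/200 = 0.485000

Check conditions for normal approximation:
  np̂ = 97 ≥ 10 ✓
  n(1-p̂) = 103 ≥ 10 ✓

The sample is large enough, so use a z-interval (normal approximation) for the proportion.

For 95% confidence, z* = 1.96 (from standard normal table)

Standard error: SE = √(p̂(1-p̂)/n) = √(0.485000×0.515000/200) = 0.03533943

Margin of error: E = z* × SE = 1.96 × 0.03533943 = 0.069265

Z-interval: p̂ ± E = 0.485000 ± 0.069265 = (0.415735, 0.554265)

Rounded to 4 decimal places:

(0.4157, 0.5543)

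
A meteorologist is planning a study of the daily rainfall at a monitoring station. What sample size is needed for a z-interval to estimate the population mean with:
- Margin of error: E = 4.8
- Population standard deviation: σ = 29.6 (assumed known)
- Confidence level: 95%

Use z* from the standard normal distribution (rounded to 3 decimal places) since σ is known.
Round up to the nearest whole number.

Using z* since population σ is known (z-interval formula).

For 95% confidence, z* = 1.96 (from standard normal table)

Sample size formula for z-interval: n = (z*σ/E)²

n = (1.96 × 29.6 / 4.8)²
  = (12.086667)²
  = 146.0875

Round up to the nearest whole number: n = 147

147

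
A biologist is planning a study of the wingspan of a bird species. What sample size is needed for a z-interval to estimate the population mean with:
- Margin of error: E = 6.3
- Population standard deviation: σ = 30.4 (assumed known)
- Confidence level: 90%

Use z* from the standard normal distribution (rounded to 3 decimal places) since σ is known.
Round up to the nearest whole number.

Using z* since population σ is known (z-interval formula).

For 90% confidence, z* = 1.645 (from standard normal table)

Sample size formula for z-interval: n = (z*σ/E)²

n = (1.645 × 30.4 / 6.3)²
  = (7.937778)²
  = 63.0083

Round up to the nearest whole number: n = 64

64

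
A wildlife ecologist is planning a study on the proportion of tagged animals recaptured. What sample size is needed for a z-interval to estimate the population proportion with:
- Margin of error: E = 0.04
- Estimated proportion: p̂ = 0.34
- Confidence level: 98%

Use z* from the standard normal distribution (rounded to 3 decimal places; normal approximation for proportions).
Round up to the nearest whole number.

Using z* for proportion z-interval (normal approximation).

For 98% confidence, z* = 2.326 (from standard normal table)

Sample size formula for proportion z-interval: n = z*²p̂(1-p̂)/E²

n = 2.326² × 0.34 × 0.66 / 0.04²
  = 5.410276 × 0.2244 / 0.0016
  = 758.7912

Round up to the nearest whole number: n = 759

759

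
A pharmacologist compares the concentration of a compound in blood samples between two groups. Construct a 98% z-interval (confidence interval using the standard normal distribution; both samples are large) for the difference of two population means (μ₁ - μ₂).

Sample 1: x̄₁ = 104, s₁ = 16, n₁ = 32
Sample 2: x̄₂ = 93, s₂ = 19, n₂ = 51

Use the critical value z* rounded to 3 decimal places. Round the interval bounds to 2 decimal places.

Both samples are large (n₁ = 32 ≥ 30, n₂ = 51 ≥ 30), so a z-interval for the difference of means applies.

Point estimate: x̄₁ - x̄₂ = 104 - 93 = 11

Standard error: SE = √(s₁²/n₁ + s₂²/n₂)
= √(16²/32 + 19²/51)
= √(8.000000 + 7.078431)
= 3.883096

For 98% confidence, z* = 2.326 (from standard normal table)
Margin of error: E = z* × SE = 2.326 × 3.883096 = 9.0321

Z-interval: (x̄₁ - x̄₂) ± E = 11 ± 9.0321 = (1.9679, 20.0321)

Rounded to 2 decimal places:

(1.97, 20.03)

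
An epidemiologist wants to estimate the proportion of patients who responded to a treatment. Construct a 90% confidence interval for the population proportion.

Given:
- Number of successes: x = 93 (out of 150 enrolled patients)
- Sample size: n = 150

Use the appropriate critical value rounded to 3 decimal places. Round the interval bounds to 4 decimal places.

Sample proportion: p̂ = 93/150 = 0.620000

Check conditions for normal approximation:
  np̂ = 93 ≥ 10 ✓
  n(1-p̂) = 57 ≥ 10 ✓

The sample is large enough, so use a z-interval (normal approximation) for the proportion.

For 90% confidence, z* = 1.645 (from standard normal table)

Standard error: SE = √(p̂(1-p̂)/n) = √(0.620000×0.380000/150) = 0.03963164

Margin of error: E = z* × SE = 1.645 × 0.03963164 = 0.065194

Z-interval: p̂ ± E = 0.620000 ± 0.065194 = (0.554806, 0.685194)

Rounded to 4 decimal places:

(0.5548, 0.6852)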